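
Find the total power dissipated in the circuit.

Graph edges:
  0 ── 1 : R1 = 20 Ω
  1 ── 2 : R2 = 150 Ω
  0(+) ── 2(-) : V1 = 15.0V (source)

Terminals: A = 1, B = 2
Nodal analysis, taking node 2 as the 0 V reference.
Source V1 fixes V_0 = 15 V.
KCL at each unknown node (sum of currents leaving = 0; resistances in Ω):
  Node 1: (V_1 - 15)/20 + (V_1 - 0)/150 = 0
Collecting terms: 0.05667 × V_1 = 0.75  =>  V_1 = 13.24 V
Power in each resistor, P = (ΔV)²/R:
  P_R1 = (15 - 13.24)²/20 = 0.1557 W
  P_R2 = (13.24 - 0)²/150 = 1.168 W
P_total = P_R1 + P_R2 = 1.324 W

Final answer: 1.324 W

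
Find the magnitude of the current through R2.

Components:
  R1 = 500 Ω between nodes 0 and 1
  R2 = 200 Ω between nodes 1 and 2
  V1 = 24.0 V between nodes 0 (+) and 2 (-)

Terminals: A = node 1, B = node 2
Nodal analysis, taking node 2 as the 0 V reference.
Source V1 fixes V_0 = 24 V.
KCL at each unknown node (sum of currents leaving = 0; resistances in Ω):
  Node 1: (V_1 - 24)/500 + (V_1 - 0)/200 = 0
Collecting terms: 0.007 × V_1 = 0.048  =>  V_1 = 6.857 V
I_R2 = (V_1 - V_2)/R2 = (6.857 - 0)/200 = 0.03429 A
|I_R2| = 0.03429 A

Final answer: |I_R2| = 0.03429 A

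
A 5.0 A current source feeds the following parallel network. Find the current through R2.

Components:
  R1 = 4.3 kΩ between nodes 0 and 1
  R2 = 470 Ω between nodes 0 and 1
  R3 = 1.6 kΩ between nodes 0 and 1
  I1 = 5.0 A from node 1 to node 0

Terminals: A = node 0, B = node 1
All resistors sit directly between nodes 0 and 1, so they are in parallel and share one voltage V; the full source current 5 A splits among them.
1/R_par = 1/4300 + 1/470 + 1/1600 = 0.002985 S  =>  R_par = 335 Ω
V = I × R_par = 5 × 335 = 1675 V
I_R2 = V/R2 = 1675/470 = 3.564 A

Final answer: 3.564 A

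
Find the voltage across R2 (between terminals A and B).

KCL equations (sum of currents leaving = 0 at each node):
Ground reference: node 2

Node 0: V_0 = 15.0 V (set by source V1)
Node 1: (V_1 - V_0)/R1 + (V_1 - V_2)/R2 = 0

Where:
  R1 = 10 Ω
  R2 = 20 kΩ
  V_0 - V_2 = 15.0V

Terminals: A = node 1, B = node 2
R1 and R2 are in series across V1 (node 0 → node 1 → node 2), and the output A–B is taken across R2, so this is a voltage divider.
Series current: I = V1/(R1 + R2) = 15/(10 + 20000) = 15/20010 = 0.0007496 A
V_R2 = I × R2 = V1 × R2/(R1 + R2) = 15 × 20000/20010 = 14.99 V

Final answer: 14.99 V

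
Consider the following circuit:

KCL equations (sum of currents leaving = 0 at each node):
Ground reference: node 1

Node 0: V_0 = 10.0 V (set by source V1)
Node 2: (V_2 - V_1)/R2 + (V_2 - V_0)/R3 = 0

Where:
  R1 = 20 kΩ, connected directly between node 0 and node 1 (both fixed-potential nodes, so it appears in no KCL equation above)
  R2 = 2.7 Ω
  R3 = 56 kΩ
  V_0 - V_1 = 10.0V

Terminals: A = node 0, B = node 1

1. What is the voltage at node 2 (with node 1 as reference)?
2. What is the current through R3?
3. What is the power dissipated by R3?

Nodal analysis, taking node 1 as the 0 V reference.
Source V1 fixes V_0 = 10 V.
KCL at each unknown node (sum of currents leaving = 0; resistances in Ω):
  Node 2: (V_2 - 0)/2.7 + (V_2 - 10)/56000 = 0
Collecting terms: 0.3704 × V_2 = 0.0001786  =>  V_2 = 0.0004821 V
Part 1:
  Read off the nodal solution: V_2 = 0.0004821 V
Part 2:
  I_R3 = (V_0 - V_2)/R3 = (10 - 0.0004821)/56000 = 0.0001786 A
  Magnitude: I_R3 = 0.0001786 A
Part 3:
  I_R3 = (V_0 - V_2)/R3 = (10 - 0.0004821)/56000 = 0.0001786 A
  P_R3 = I_R3² × R3 = (0.0001786)² × 56000 = 0.001786 W

Final answers:
1. V_2 = 0.0004821 V
2. I_R3 = 0.0001786 A
3. P_R3 = 0.001786 W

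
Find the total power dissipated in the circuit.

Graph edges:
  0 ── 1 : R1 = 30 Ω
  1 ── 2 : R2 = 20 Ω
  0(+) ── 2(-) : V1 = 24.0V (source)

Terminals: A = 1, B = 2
Nodal analysis, taking node 2 as the 0 V reference.
Source V1 fixes V_0 = 24 V.
KCL at each unknown node (sum of currents leaving = 0; resistances in Ω):
  Node 1: (V_1 - 24)/30 + (V_1 - 0)/20 = 0
Collecting terms: 0.08333 × V_1 = 0.8  =>  V_1 = 9.6 V
Power in each resistor, P = (ΔV)²/R:
  P_R1 = (24 - 9.6)²/30 = 6.912 W
  P_R2 = (9.6 - 0)²/20 = 4.608 W
P_total = P_R1 + P_R2 = 11.52 W

Final answer: 11.52 W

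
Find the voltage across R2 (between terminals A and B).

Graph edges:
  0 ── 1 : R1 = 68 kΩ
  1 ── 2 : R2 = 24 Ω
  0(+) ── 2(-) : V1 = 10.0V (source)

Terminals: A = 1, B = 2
R1 and R2 are in series across V1 (node 0 → node 1 → node 2), and the output A–B is taken across R2, so this is a voltage divider.
Series current: I = V1/(R1 + R2) = 10/(68000 + 24) = 10/68020 = 0.000147 A
V_R2 = I × R2 = V1 × R2/(R1 + R2) = 10 × 24/68020 = 0.003528 V

Final answer: 0.003528 V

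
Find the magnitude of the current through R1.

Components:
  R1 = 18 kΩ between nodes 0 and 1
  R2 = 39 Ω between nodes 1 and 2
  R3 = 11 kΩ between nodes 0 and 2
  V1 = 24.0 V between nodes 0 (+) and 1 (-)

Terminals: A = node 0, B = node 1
Nodal analysis, taking node 1 as the 0 V reference.
Source V1 fixes V_0 = 24 V.
KCL at each unknown node (sum of currents leaving = 0; resistances in Ω):
  Node 2: (V_2 - 0)/39 + (V_2 - 24)/11000 = 0
Collecting terms: 0.02573 × V_2 = 0.002182  =>  V_2 = 0.08479 V
I_R1 = (V_0 - V_1)/R1 = (24 - 0)/18000 = 0.001333 A
|I_R1| = 0.001333 A

Final answer: |I_R1| = 0.001333 A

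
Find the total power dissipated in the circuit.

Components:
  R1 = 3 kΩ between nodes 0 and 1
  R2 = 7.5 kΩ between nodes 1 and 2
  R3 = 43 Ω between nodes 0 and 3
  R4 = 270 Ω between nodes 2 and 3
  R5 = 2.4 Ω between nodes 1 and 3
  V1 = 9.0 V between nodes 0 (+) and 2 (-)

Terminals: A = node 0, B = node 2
Nodal analysis, taking node 2 as the 0 V reference.
Source V1 fixes V_0 = 9 V.
KCL at each unknown node (sum of currents leaving = 0; resistances in Ω):
  Node 1: (V_1 - 9)/3000 + (V_1 - 0)/7500 + (V_1 - V_3)/2.4 = 0
  Node 3: (V_3 - 9)/43 + (V_3 - 0)/270 + (V_3 - V_1)/2.4 = 0
Collecting terms (coefficients in siemens):
  0.4171·V_1 - 0.4167·V_3 = 0.003
  0.4436·V_3 - 0.4167·V_1 = 0.2093
Determinant D = (0.4171)(0.4436) - (-0.4167)(-0.4167) = 0.01144
V_1 = [(0.003)(0.4436) - (-0.4167)(0.2093)]/D = 7.739 V
V_3 = [(0.4171)(0.2093) - (0.003)(-0.4167)]/D = 7.741 V
Power in each resistor, P = (ΔV)²/R:
  P_R1 = (9 - 7.739)²/3000 = 0.0005297 W
  P_R2 = (7.739 - 0)²/7500 = 0.007986 W
  P_R3 = (9 - 7.741)²/43 = 0.03687 W
  P_R4 = (0 - 7.741)²/270 = 0.2219 W
  P_R5 = (7.739 - 7.741)²/2.4 = 0.0000008981 W
P_total = P_R1 + P_R2 + P_R3 + P_R4 + P_R5 = 0.2673 W

Final answer: 0.2673 W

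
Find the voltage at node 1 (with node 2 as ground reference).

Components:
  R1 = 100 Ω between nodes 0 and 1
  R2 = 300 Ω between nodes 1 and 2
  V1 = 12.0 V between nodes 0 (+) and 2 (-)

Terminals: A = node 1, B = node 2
Nodal analysis, taking node 2 as the 0 V reference.
Source V1 fixes V_0 = 12 V.
KCL at each unknown node (sum of currents leaving = 0; resistances in Ω):
  Node 1: (V_1 - 12)/100 + (V_1 - 0)/300 = 0
Collecting terms: 0.01333 × V_1 = 0.12  =>  V_1 = 9 V
The requested potential is V_1 = 9 V.

Final answer: V_1 = 9 V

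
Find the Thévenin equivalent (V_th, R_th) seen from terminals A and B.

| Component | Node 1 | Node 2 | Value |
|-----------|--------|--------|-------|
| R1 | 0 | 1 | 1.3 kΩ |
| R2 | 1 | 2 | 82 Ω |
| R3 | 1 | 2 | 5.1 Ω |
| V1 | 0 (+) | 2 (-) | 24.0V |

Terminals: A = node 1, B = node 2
Step 1 — V_th is the open-circuit voltage V_A - V_B (nothing connected across the terminals).
Nodal analysis, taking node 2 as the 0 V reference.
Source V1 fixes V_0 = 24 V.
KCL at each unknown node (sum of currents leaving = 0; resistances in Ω):
  Node 1: (V_1 - 24)/1300 + (V_1 - 0)/82 + (V_1 - 0)/5.1 = 0
Collecting terms: 0.209 × V_1 = 0.01846  =>  V_1 = 0.08831 V
V_th = V_1 - V_2 = 0.08831 - 0 = 0.08831 V
Step 2 — R_th: zero the source — replace V1 by a short circuit (node 2 merges into node 0) — and find the resistance seen between A (node 1) and B (node 0).
Reduce the network between node 1 (A) and node 0 (B) by series/parallel combination:
  Rp1 = R1 ‖ R2 ‖ R3 (parallel, all between nodes 0 and 1) = 1/(1/1300 + 1/82 + 1/5.1) = 4.784 Ω
R_th = 4.784 Ω

Final answer: V_th = 0.08831 V, R_th = 4.784 Ω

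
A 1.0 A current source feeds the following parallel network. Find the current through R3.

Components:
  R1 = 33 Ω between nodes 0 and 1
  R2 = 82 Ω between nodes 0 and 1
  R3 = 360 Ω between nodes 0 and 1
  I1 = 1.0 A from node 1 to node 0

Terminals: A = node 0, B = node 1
All resistors sit directly between nodes 0 and 1, so they are in parallel and share one voltage V; the full source current 1 A splits among them.
1/R_par = 1/33 + 1/82 + 1/360 = 0.04528 S  =>  R_par = 22.09 Ω
V = I × R_par = 1 × 22.09 = 22.09 V
I_R3 = V/R3 = 22.09/360 = 0.06135 A

Final answer: 0.06135 A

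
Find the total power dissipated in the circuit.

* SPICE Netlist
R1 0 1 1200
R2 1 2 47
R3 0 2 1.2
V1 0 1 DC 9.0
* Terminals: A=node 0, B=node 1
Nodal analysis, taking node 1 as the 0 V reference.
Source V1 fixes V_0 = 9 V.
KCL at each unknown node (sum of currents leaving = 0; resistances in Ω):
  Node 2: (V_2 - 0)/47 + (V_2 - 9)/1.2 = 0
Collecting terms: 0.8546 × V_2 = 7.5  =>  V_2 = 8.776 V
Power in each resistor, P = (ΔV)²/R:
  P_R1 = (9 - 0)²/1200 = 0.0675 W
  P_R2 = (0 - 8.776)²/47 = 1.639 W
  P_R3 = (9 - 8.776)²/1.2 = 0.04184 W
P_total = P_R1 + P_R2 + P_R3 = 1.748 W

Final answer: 1.748 W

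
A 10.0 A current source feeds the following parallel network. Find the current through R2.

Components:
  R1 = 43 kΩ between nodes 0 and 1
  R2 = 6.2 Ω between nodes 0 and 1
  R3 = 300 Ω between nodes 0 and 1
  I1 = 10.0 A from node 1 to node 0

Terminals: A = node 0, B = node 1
All resistors sit directly between nodes 0 and 1, so they are in parallel and share one voltage V; the full source current 10 A splits among them.
1/R_par = 1/43000 + 1/6.2 + 1/300 = 0.1646 S  =>  R_par = 6.074 Ω
V = I × R_par = 10 × 6.074 = 60.74 V
I_R2 = V/R2 = 60.74/6.2 = 9.796 A

Final answer: 9.796 A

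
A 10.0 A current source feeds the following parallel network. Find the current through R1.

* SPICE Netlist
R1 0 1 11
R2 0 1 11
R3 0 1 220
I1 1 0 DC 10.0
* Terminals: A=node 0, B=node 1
All resistors sit directly between nodes 0 and 1, so they are in parallel and share one voltage V; the full source current 10 A splits among them.
1/R_par = 1/11 + 1/11 + 1/220 = 0.1864 S  =>  R_par = 5.366 Ω
V = I × R_par = 10 × 5.366 = 53.66 V
I_R1 = V/R1 = 53.66/11 = 4.878 A

Final answer: 4.878 A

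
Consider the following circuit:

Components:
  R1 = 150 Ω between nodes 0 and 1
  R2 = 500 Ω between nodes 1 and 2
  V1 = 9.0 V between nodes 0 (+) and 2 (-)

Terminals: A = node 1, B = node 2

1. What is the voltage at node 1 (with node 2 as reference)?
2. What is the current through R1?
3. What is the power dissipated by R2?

Nodal analysis, taking node 2 as the 0 V reference.
Source V1 fixes V_0 = 9 V.
KCL at each unknown node (sum of currents leaving = 0; resistances in Ω):
  Node 1: (V_1 - 9)/150 + (V_1 - 0)/500 = 0
Collecting terms: 0.008667 × V_1 = 0.06  =>  V_1 = 6.923 V
Part 1:
  Read off the nodal solution: V_1 = 6.923 V
Part 2:
  I_R1 = (V_0 - V_1)/R1 = (9 - 6.923)/150 = 0.01385 A
  Magnitude: I_R1 = 0.01385 A
Part 3:
  I_R2 = (V_1 - V_2)/R2 = (6.923 - 0)/500 = 0.01385 A
  P_R2 = I_R2² × R2 = (0.01385)² × 500 = 0.09586 W

Final answers:
1. V_1 = 6.923 V
2. I_R1 = 0.01385 A
3. P_R2 = 0.09586 W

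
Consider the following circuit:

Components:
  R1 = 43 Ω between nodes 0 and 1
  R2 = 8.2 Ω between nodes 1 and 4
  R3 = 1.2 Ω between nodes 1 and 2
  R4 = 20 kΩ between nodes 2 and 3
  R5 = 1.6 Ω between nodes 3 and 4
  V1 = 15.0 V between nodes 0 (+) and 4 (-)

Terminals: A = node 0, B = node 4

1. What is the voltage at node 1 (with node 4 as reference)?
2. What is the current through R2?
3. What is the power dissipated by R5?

Nodal analysis, taking node 4 as the 0 V reference.
Source V1 fixes V_0 = 15 V.
KCL at each unknown node (sum of currents leaving = 0; resistances in Ω):
  Node 1: (V_1 - 15)/43 + (V_1 - 0)/8.2 + (V_1 - V_2)/1.2 = 0
  Node 2: (V_2 - V_1)/1.2 + (V_2 - V_3)/20000 = 0
  Node 3: (V_3 - V_2)/20000 + (V_3 - 0)/1.6 = 0
Collecting terms (coefficients in siemens):
  0.9785·V_1 - 0.8333·V_2 = 0.3488
  0.8334·V_2 - 0.8333·V_1 - 0.00005·V_3 = 0
  0.625·V_3 - 0.00005·V_2 = 0
Solving these 3 simultaneous equations (Gaussian elimination) gives:
  V_1 = 2.402 V, V_2 = 2.401 V, V_3 = 0.0001921 V
Part 1:
  Read off the nodal solution: V_1 = 2.402 V
Part 2:
  I_R2 = (V_1 - V_4)/R2 = (2.402 - 0)/8.2 = 0.2929 A
  Magnitude: I_R2 = 0.2929 A
Part 3:
  I_R5 = (V_3 - V_4)/R5 = (0.0001921 - 0)/1.6 = 0.0001201 A
  P_R5 = I_R5² × R5 = (0.0001201)² × 1.6 = 0.00000002306 W

Final answers:
1. V_1 = 2.402 V
2. I_R2 = 0.2929 A
3. P_R5 = 2.306e-08 W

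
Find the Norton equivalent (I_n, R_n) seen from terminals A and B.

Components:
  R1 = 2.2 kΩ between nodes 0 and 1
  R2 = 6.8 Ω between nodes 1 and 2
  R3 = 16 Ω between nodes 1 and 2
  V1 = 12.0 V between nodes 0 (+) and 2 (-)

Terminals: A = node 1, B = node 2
Find the Thévenin equivalent first; then I_n = V_th/R_th and R_n = R_th.
Step 1 — V_th is the open-circuit voltage V_A - V_B (nothing connected across the terminals).
Nodal analysis, taking node 2 as the 0 V reference.
Source V1 fixes V_0 = 12 V.
KCL at each unknown node (sum of currents leaving = 0; resistances in Ω):
  Node 1: (V_1 - 12)/2200 + (V_1 - 0)/6.8 + (V_1 - 0)/16 = 0
Collecting terms: 0.21 × V_1 = 0.005455  =>  V_1 = 0.02597 V
V_th = V_1 - V_2 = 0.02597 - 0 = 0.02597 V
Step 2 — R_th: zero the source — replace V1 by a short circuit (node 2 merges into node 0) — and find the resistance seen between A (node 1) and B (node 0).
Reduce the network between node 1 (A) and node 0 (B) by series/parallel combination:
  Rp1 = R1 ‖ R2 ‖ R3 (parallel, all between nodes 0 and 1) = 1/(1/2200 + 1/6.8 + 1/16) = 4.762 Ω
R_th = 4.762 Ω
I_n = V_th/R_th = 0.02597/4.762 = 0.005455 A, and R_n = R_th = 4.762 Ω

Final answer: I_n = 0.005455 A, R_n = 4.762 Ω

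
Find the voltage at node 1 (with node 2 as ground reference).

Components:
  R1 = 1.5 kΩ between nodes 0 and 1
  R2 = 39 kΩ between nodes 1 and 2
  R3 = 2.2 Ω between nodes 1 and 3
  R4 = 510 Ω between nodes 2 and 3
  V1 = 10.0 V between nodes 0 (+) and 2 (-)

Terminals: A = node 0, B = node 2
Nodal analysis, taking node 2 as the 0 V reference.
Source V1 fixes V_0 = 10 V.
KCL at each unknown node (sum of currents leaving = 0; resistances in Ω):
  Node 1: (V_1 - 10)/1500 + (V_1 - 0)/39000 + (V_1 - V_3)/2.2 = 0
  Node 3: (V_3 - V_1)/2.2 + (V_3 - 0)/510 = 0
Collecting terms (coefficients in siemens):
  0.4552·V_1 - 0.4545·V_3 = 0.006667
  0.4565·V_3 - 0.4545·V_1 = 0
Determinant D = (0.4552)(0.4565) - (-0.4545)(-0.4545) = 0.001207
V_1 = [(0.006667)(0.4565) - (-0.4545)(0)]/D = 2.521 V
V_3 = [(0.4552)(0) - (0.006667)(-0.4545)]/D = 2.51 V
The requested potential is V_1 = 2.521 V.

Final answer: V_1 = 2.521 V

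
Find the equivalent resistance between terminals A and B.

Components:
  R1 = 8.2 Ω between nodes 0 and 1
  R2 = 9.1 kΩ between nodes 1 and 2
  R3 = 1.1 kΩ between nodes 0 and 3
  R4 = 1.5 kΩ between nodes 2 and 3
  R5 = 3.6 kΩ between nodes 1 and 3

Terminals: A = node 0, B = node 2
The network is not a plain series/parallel combination. Inject a 1 A test current into terminal A (node 0) and return it from terminal B (node 2); then R_eq = V_A / (1 A).
Nodal analysis, taking node 2 as the 0 V reference.
Current source I_test pushes 1 A into node 0 and draws it out of node 2.
KCL at each unknown node (sum of currents leaving = 0; resistances in Ω):
  Node 0: (V_0 - V_1)/8.2 + (V_0 - V_3)/1100 - 1 = 0
  Node 1: (V_1 - V_0)/8.2 + (V_1 - 0)/9100 + (V_1 - V_3)/3600 = 0
  Node 3: (V_3 - V_0)/1100 + (V_3 - V_1)/3600 + (V_3 - 0)/1500 = 0
Collecting terms (coefficients in siemens):
  0.1229·V_0 - 0.122·V_1 - 0.0009091·V_3 = 1
  0.1223·V_1 - 0.122·V_0 - 0.0002778·V_3 = 0
  0.001854·V_3 - 0.0009091·V_0 - 0.0002778·V_1 = 0
Solving these 3 simultaneous equations (Gaussian elimination) gives:
  V_0 = 1864 V, V_1 = 1861 V, V_3 = 1193 V
R_eq = V_0 / 1 A = 1864 Ω = 1.864 kΩ

Final answer: 1.864 kΩ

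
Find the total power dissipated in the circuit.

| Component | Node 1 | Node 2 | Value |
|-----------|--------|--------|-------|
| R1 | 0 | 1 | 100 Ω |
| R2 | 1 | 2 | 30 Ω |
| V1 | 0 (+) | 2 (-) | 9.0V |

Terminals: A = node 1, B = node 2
Nodal analysis, taking node 2 as the 0 V reference.
Source V1 fixes V_0 = 9 V.
KCL at each unknown node (sum of currents leaving = 0; resistances in Ω):
  Node 1: (V_1 - 9)/100 + (V_1 - 0)/30 = 0
Collecting terms: 0.04333 × V_1 = 0.09  =>  V_1 = 2.077 V
Power in each resistor, P = (ΔV)²/R:
  P_R1 = (9 - 2.077)²/100 = 0.4793 W
  P_R2 = (2.077 - 0)²/30 = 0.1438 W
P_total = P_R1 + P_R2 = 0.6231 W

Final answer: 0.6231 W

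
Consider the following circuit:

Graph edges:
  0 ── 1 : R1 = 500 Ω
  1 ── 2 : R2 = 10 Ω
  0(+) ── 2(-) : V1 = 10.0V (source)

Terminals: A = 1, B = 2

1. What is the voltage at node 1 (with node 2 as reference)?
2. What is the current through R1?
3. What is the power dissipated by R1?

Nodal analysis, taking node 2 as the 0 V reference.
Source V1 fixes V_0 = 10 V.
KCL at each unknown node (sum of currents leaving = 0; resistances in Ω):
  Node 1: (V_1 - 10)/500 + (V_1 - 0)/10 = 0
Collecting terms: 0.102 × V_1 = 0.02  =>  V_1 = 0.1961 V
Part 1:
  Read off the nodal solution: V_1 = 0.1961 V
Part 2:
  I_R1 = (V_0 - V_1)/R1 = (10 - 0.1961)/500 = 0.01961 A
  Magnitude: I_R1 = 0.01961 A
Part 3:
  I_R1 = (V_0 - V_1)/R1 = (10 - 0.1961)/500 = 0.01961 A
  P_R1 = I_R1² × R1 = (0.01961)² × 500 = 0.1922 W

Final answers:
1. V_1 = 0.1961 V
2. I_R1 = 0.01961 A
3. P_R1 = 0.1922 W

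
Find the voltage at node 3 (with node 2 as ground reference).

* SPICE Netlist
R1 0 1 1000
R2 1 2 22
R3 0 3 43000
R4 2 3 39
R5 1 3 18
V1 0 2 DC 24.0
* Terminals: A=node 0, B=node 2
Nodal analysis, taking node 2 as the 0 V reference.
Source V1 fixes V_0 = 24 V.
KCL at each unknown node (sum of currents leaving = 0; resistances in Ω):
  Node 1: (V_1 - 24)/1000 + (V_1 - 0)/22 + (V_1 - V_3)/18 = 0
  Node 3: (V_3 - 24)/43000 + (V_3 - 0)/39 + (V_3 - V_1)/18 = 0
Collecting terms (coefficients in siemens):
  0.102·V_1 - 0.05556·V_3 = 0.024
  0.08122·V_3 - 0.05556·V_1 = 0.0005581
Determinant D = (0.102)(0.08122) - (-0.05556)(-0.05556) = 0.005199
V_1 = [(0.024)(0.08122) - (-0.05556)(0.0005581)]/D = 0.3809 V
V_3 = [(0.102)(0.0005581) - (0.024)(-0.05556)]/D = 0.2674 V
The requested potential is V_3 = 0.2674 V.

Final answer: V_3 = 0.2674 V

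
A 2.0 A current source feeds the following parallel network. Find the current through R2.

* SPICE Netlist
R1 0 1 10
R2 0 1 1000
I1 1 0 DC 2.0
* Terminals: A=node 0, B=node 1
All resistors sit directly between nodes 0 and 1, so they are in parallel and share one voltage V; the full source current 2 A splits among them.
1/R_par = 1/10 + 1/1000 = 0.101 S  =>  R_par = 9.901 Ω
V = I × R_par = 2 × 9.901 = 19.8 V
I_R2 = V/R2 = 19.8/1000 = 0.0198 A

Final answer: 0.0198 A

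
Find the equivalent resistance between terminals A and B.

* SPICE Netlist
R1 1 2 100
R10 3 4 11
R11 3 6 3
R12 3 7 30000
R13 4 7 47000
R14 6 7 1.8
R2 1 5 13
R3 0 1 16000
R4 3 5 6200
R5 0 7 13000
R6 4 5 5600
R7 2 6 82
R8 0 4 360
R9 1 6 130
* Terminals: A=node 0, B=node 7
The network is not a plain series/parallel combination. Inject a 1 A test current into terminal A (node 0) and return it from terminal B (node 7); then R_eq = V_A / (1 A).
Nodal analysis, taking node 7 as the 0 V reference.
Current source I_test pushes 1 A into node 0 and draws it out of node 7.
KCL at each unknown node (sum of currents leaving = 0; resistances in Ω):
  Node 0: (V_0 - V_1)/16000 + (V_0 - 0)/13000 + (V_0 - V_4)/360 - 1 = 0
  Node 1: (V_1 - V_0)/16000 + (V_1 - V_2)/100 + (V_1 - V_5)/13 + (V_1 - V_6)/130 = 0
  Node 2: (V_2 - V_1)/100 + (V_2 - V_6)/82 = 0
  Node 3: (V_3 - V_5)/6200 + (V_3 - V_4)/11 + (V_3 - V_6)/3 + (V_3 - 0)/30000 = 0
  Node 4: (V_4 - V_0)/360 + (V_4 - V_3)/11 + (V_4 - V_5)/5600 + (V_4 - 0)/47000 = 0
  Node 5: (V_5 - V_1)/13 + (V_5 - V_3)/6200 + (V_5 - V_4)/5600 = 0
  Node 6: (V_6 - V_1)/130 + (V_6 - V_2)/82 + (V_6 - V_3)/3 + (V_6 - 0)/1.8 = 0
Collecting terms (coefficients in siemens):
  0.002917·V_0 - 0.0000625·V_1 - 0.002778·V_4 = 1
  0.09468·V_1 - 0.0000625·V_0 - 0.01·V_2 - 0.07692·V_5 - 0.007692·V_6 = 0
  0.0222·V_2 - 0.01·V_1 - 0.0122·V_6 = 0
  0.4244·V_3 - 0.09091·V_4 - 0.0001613·V_5 - 0.3333·V_6 = 0
  0.09389·V_4 - 0.002778·V_0 - 0.09091·V_3 - 0.0001786·V_5 = 0
  0.07726·V_5 - 0.07692·V_1 - 0.0001613·V_3 - 0.0001786·V_4 = 0
  0.9088·V_6 - 0.007692·V_1 - 0.0122·V_2 - 0.3333·V_3 = 0
Solving these 7 simultaneous equations (Gaussian elimination) gives:
  V_0 = 357.2 V, V_1 = 3.592 V, V_2 = 2.58 V, V_3 = 4.593 V
  V_4 = 15.02 V, V_5 = 3.62 V, V_6 = 1.75 V
R_eq = V_0 / 1 A = 357.2 Ω

Final answer: 357.2 Ω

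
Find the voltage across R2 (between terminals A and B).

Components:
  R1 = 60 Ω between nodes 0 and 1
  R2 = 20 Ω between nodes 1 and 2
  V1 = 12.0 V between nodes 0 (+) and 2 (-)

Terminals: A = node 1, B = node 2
R1 and R2 are in series across V1 (node 0 → node 1 → node 2), and the output A–B is taken across R2, so this is a voltage divider.
Series current: I = V1/(R1 + R2) = 12/(60 + 20) = 12/80 = 0.15 A
V_R2 = I × R2 = V1 × R2/(R1 + R2) = 12 × 20/80 = 3 V

Final answer: 3 V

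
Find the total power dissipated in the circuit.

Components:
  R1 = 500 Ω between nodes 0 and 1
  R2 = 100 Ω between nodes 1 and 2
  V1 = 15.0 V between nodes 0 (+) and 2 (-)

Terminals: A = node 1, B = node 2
Nodal analysis, taking node 2 as the 0 V reference.
Source V1 fixes V_0 = 15 V.
KCL at each unknown node (sum of currents leaving = 0; resistances in Ω):
  Node 1: (V_1 - 15)/500 + (V_1 - 0)/100 = 0
Collecting terms: 0.012 × V_1 = 0.03  =>  V_1 = 2.5 V
Power in each resistor, P = (ΔV)²/R:
  P_R1 = (15 - 2.5)²/500 = 0.3125 W
  P_R2 = (2.5 - 0)²/100 = 0.0625 W
P_total = P_R1 + P_R2 = 0.375 W

Final answer: 0.375 W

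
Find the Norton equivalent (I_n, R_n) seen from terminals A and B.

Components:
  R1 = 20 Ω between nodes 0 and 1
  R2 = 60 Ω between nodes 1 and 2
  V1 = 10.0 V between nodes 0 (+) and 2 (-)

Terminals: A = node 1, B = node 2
Find the Thévenin equivalent first; then I_n = V_th/R_th and R_n = R_th.
Step 1 — V_th is the open-circuit voltage V_A - V_B (nothing connected across the terminals).
Nodal analysis, taking node 2 as the 0 V reference.
Source V1 fixes V_0 = 10 V.
KCL at each unknown node (sum of currents leaving = 0; resistances in Ω):
  Node 1: (V_1 - 10)/20 + (V_1 - 0)/60 = 0
Collecting terms: 0.06667 × V_1 = 0.5  =>  V_1 = 7.5 V
V_th = V_1 - V_2 = 7.5 - 0 = 7.5 V
Step 2 — R_th: zero the source — replace V1 by a short circuit (node 2 merges into node 0) — and find the resistance seen between A (node 1) and B (node 0).
Reduce the network between node 1 (A) and node 0 (B) by series/parallel combination:
  Rp1 = R1 ‖ R2 (parallel, both between nodes 0 and 1) = 1/(1/20 + 1/60) = 15 Ω
R_th = 15 Ω
I_n = V_th/R_th = 7.5/15 = 0.5 A, and R_n = R_th = 15 Ω

Final answer: I_n = 0.5 A, R_n = 15 Ω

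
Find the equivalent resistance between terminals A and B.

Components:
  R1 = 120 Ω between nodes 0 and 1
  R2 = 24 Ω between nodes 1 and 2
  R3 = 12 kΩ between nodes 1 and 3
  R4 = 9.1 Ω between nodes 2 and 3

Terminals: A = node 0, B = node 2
Reduce the network between node 0 (A) and node 2 (B) by series/parallel combination:
  Rs1 = R3 + R4 (series, joined only at node 3) = 12000 + 9.1 = 12010 Ω
  Rp1 = R2 ‖ Rs1 (parallel, both between nodes 1 and 2) = 1/(1/24 + 1/12010) = 23.95 Ω
  Rs2 = R1 + Rp1 (series, joined only at node 1) = 120 + 23.95 = 144 Ω
R_eq = 144 Ω

Final answer: 144 Ω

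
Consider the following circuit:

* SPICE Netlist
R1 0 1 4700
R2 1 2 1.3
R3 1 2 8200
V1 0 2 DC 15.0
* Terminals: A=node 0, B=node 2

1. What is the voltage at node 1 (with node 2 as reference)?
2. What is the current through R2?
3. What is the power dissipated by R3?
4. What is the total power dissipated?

Nodal analysis, taking node 2 as the 0 V reference.
Source V1 fixes V_0 = 15 V.
KCL at each unknown node (sum of currents leaving = 0; resistances in Ω):
  Node 1: (V_1 - 15)/4700 + (V_1 - 0)/1.3 + (V_1 - 0)/8200 = 0
Collecting terms: 0.7696 × V_1 = 0.003191  =>  V_1 = 0.004147 V
Part 1:
  Read off the nodal solution: V_1 = 0.004147 V
Part 2:
  I_R2 = (V_1 - V_2)/R2 = (0.004147 - 0)/1.3 = 0.00319 A
  Magnitude: I_R2 = 0.00319 A
Part 3:
  I_R3 = (V_1 - V_2)/R3 = (0.004147 - 0)/8200 = 0.0000005057 A
  P_R3 = I_R3² × R3 = (0.0000005057)² × 8200 = 0.000000002097 W
Part 4:
  Power in each resistor, P = (ΔV)²/R:
    P_R1 = (15 - 0.004147)²/4700 = 0.04785 W
    P_R2 = (0.004147 - 0)²/1.3 = 0.00001323 W
    P_R3 = (0.004147 - 0)²/8200 = 0.000000002097 W
  P_total = P_R1 + P_R2 + P_R3 = 0.04786 W

Final answers:
1. V_1 = 0.004147 V
2. I_R2 = 0.00319 A
3. P_R3 = 2.097e-09 W
4. P_total = 0.04786 W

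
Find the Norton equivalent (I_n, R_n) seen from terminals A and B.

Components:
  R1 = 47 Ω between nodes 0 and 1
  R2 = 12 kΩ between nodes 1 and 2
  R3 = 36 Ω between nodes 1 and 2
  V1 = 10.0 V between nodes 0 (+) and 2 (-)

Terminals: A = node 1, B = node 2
Find the Thévenin equivalent first; then I_n = V_th/R_th and R_n = R_th.
Step 1 — V_th is the open-circuit voltage V_A - V_B (nothing connected across the terminals).
Nodal analysis, taking node 2 as the 0 V reference.
Source V1 fixes V_0 = 10 V.
KCL at each unknown node (sum of currents leaving = 0; resistances in Ω):
  Node 1: (V_1 - 10)/47 + (V_1 - 0)/12000 + (V_1 - 0)/36 = 0
Collecting terms: 0.04914 × V_1 = 0.2128  =>  V_1 = 4.33 V
V_th = V_1 - V_2 = 4.33 - 0 = 4.33 V
Step 2 — R_th: zero the source — replace V1 by a short circuit (node 2 merges into node 0) — and find the resistance seen between A (node 1) and B (node 0).
Reduce the network between node 1 (A) and node 0 (B) by series/parallel combination:
  Rp1 = R1 ‖ R2 ‖ R3 (parallel, all between nodes 0 and 1) = 1/(1/47 + 1/12000 + 1/36) = 20.35 Ω
R_th = 20.35 Ω
I_n = V_th/R_th = 4.33/20.35 = 0.2128 A, and R_n = R_th = 20.35 Ω

Final answer: I_n = 0.2128 A, R_n = 20.35 Ω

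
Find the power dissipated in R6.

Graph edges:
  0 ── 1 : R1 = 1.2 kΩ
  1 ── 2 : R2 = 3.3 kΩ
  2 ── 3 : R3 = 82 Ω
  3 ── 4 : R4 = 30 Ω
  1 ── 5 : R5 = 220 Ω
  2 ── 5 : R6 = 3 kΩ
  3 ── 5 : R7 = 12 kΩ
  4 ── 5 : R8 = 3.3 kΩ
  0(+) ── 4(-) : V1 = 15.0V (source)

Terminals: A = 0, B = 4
Nodal analysis, taking node 4 as the 0 V reference.
Source V1 fixes V_0 = 15 V.
KCL at each unknown node (sum of currents leaving = 0; resistances in Ω):
  Node 1: (V_1 - 15)/1200 + (V_1 - V_2)/3300 + (V_1 - V_5)/220 = 0
  Node 2: (V_2 - V_1)/3300 + (V_2 - V_3)/82 + (V_2 - V_5)/3000 = 0
  Node 3: (V_3 - V_2)/82 + (V_3 - 0)/30 + (V_3 - V_5)/12000 = 0
  Node 5: (V_5 - V_1)/220 + (V_5 - V_2)/3000 + (V_5 - V_3)/12000 + (V_5 - 0)/3300 = 0
Collecting terms (coefficients in siemens):
  0.005682·V_1 - 0.000303·V_2 - 0.004545·V_5 = 0.0125
  0.01283·V_2 - 0.000303·V_1 - 0.0122·V_3 - 0.0003333·V_5 = 0
  0.04561·V_3 - 0.0122·V_2 - 0.00008333·V_5 = 0
  0.005265·V_5 - 0.004545·V_1 - 0.0003333·V_2 - 0.00008333·V_3 = 0
Solving these 4 simultaneous equations (Gaussian elimination) gives:
  V_1 = 7.273 V, V_2 = 0.4648 V, V_3 = 0.1358 V, V_5 = 6.311 V
I_R6 = (V_2 - V_5)/R6 = (0.4648 - 6.311)/3000 = -0.001949 A
P_R6 = I_R6² × R6 = (-0.001949)² × 3000 = 0.01139 W

Final answer: 0.01139 W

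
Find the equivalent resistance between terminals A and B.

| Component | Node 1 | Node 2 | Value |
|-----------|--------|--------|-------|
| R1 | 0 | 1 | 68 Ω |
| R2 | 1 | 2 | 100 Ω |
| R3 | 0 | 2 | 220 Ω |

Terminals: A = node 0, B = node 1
Reduce the network between node 0 (A) and node 1 (B) by series/parallel combination:
  Rs1 = R3 + R2 (series, joined only at node 2) = 220 + 100 = 320 Ω
  Rp1 = R1 ‖ Rs1 (parallel, both between nodes 0 and 1) = 1/(1/68 + 1/320) = 56.08 Ω
R_eq = 56.08 Ω

Final answer: 56.08 Ω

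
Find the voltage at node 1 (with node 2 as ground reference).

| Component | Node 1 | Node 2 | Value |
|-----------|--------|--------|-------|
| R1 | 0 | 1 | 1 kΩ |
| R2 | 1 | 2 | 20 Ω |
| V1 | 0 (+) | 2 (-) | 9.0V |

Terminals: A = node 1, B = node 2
Nodal analysis, taking node 2 as the 0 V reference.
Source V1 fixes V_0 = 9 V.
KCL at each unknown node (sum of currents leaving = 0; resistances in Ω):
  Node 1: (V_1 - 9)/1000 + (V_1 - 0)/20 = 0
Collecting terms: 0.051 × V_1 = 0.009  =>  V_1 = 0.1765 V
The requested potential is V_1 = 0.1765 V.

Final answer: V_1 = 0.1765 V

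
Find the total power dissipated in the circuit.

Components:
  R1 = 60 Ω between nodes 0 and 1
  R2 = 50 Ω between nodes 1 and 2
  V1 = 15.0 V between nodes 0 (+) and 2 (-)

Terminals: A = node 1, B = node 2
Nodal analysis, taking node 2 as the 0 V reference.
Source V1 fixes V_0 = 15 V.
KCL at each unknown node (sum of currents leaving = 0; resistances in Ω):
  Node 1: (V_1 - 15)/60 + (V_1 - 0)/50 = 0
Collecting terms: 0.03667 × V_1 = 0.25  =>  V_1 = 6.818 V
Power in each resistor, P = (ΔV)²/R:
  P_R1 = (15 - 6.818)²/60 = 1.116 W
  P_R2 = (6.818 - 0)²/50 = 0.9298 W
P_total = P_R1 + P_R2 = 2.045 W

Final answer: 2.045 W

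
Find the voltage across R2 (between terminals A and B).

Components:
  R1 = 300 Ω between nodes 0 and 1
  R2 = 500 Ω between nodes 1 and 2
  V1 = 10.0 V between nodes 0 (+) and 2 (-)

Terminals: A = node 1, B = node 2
R1 and R2 are in series across V1 (node 0 → node 1 → node 2), and the output A–B is taken across R2, so this is a voltage divider.
Series current: I = V1/(R1 + R2) = 10/(300 + 500) = 10/800 = 0.0125 A
V_R2 = I × R2 = V1 × R2/(R1 + R2) = 10 × 500/800 = 6.25 V

Final answer: 6.25 V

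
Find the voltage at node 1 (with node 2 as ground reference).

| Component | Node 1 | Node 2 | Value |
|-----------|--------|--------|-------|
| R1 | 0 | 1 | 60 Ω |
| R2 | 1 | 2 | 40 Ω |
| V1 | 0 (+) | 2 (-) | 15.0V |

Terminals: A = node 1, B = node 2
Nodal analysis, taking node 2 as the 0 V reference.
Source V1 fixes V_0 = 15 V.
KCL at each unknown node (sum of currents leaving = 0; resistances in Ω):
  Node 1: (V_1 - 15)/60 + (V_1 - 0)/40 = 0
Collecting terms: 0.04167 × V_1 = 0.25  =>  V_1 = 6 V
The requested potential is V_1 = 6 V.

Final answer: V_1 = 6 V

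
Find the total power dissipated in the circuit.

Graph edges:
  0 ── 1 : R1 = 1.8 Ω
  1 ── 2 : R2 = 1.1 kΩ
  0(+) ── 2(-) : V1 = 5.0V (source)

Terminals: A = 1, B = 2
Nodal analysis, taking node 2 as the 0 V reference.
Source V1 fixes V_0 = 5 V.
KCL at each unknown node (sum of currents leaving = 0; resistances in Ω):
  Node 1: (V_1 - 5)/1.8 + (V_1 - 0)/1100 = 0
Collecting terms: 0.5565 × V_1 = 2.778  =>  V_1 = 4.992 V
Power in each resistor, P = (ΔV)²/R:
  P_R1 = (5 - 4.992)²/1.8 = 0.00003707 W
  P_R2 = (4.992 - 0)²/1100 = 0.02265 W
P_total = P_R1 + P_R2 = 0.02269 W

Final answer: 0.02269 W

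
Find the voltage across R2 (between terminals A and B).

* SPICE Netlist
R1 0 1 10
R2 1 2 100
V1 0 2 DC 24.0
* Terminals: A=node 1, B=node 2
R1 and R2 are in series across V1 (node 0 → node 1 → node 2), and the output A–B is taken across R2, so this is a voltage divider.
Series current: I = V1/(R1 + R2) = 24/(10 + 100) = 24/110 = 0.2182 A
V_R2 = I × R2 = V1 × R2/(R1 + R2) = 24 × 100/110 = 21.82 V

Final answer: 21.82 V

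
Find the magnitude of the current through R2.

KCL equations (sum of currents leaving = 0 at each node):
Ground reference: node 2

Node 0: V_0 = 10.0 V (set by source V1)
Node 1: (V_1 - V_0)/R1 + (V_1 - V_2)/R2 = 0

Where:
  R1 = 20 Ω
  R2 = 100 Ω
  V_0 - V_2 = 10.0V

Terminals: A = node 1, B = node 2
Nodal analysis, taking node 2 as the 0 V reference.
Source V1 fixes V_0 = 10 V.
KCL at each unknown node (sum of currents leaving = 0; resistances in Ω):
  Node 1: (V_1 - 10)/20 + (V_1 - 0)/100 = 0
Collecting terms: 0.06 × V_1 = 0.5  =>  V_1 = 8.333 V
I_R2 = (V_1 - V_2)/R2 = (8.333 - 0)/100 = 0.08333 A
|I_R2| = 0.08333 A

Final answer: |I_R2| = 0.08333 A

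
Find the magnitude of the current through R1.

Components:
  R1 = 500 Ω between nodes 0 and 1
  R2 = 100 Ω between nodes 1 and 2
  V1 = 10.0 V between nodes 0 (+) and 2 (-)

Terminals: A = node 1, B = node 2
Nodal analysis, taking node 2 as the 0 V reference.
Source V1 fixes V_0 = 10 V.
KCL at each unknown node (sum of currents leaving = 0; resistances in Ω):
  Node 1: (V_1 - 10)/500 + (V_1 - 0)/100 = 0
Collecting terms: 0.012 × V_1 = 0.02  =>  V_1 = 1.667 V
I_R1 = (V_0 - V_1)/R1 = (10 - 1.667)/500 = 0.01667 A
|I_R1| = 0.01667 A

Final answer: |I_R1| = 0.01667 A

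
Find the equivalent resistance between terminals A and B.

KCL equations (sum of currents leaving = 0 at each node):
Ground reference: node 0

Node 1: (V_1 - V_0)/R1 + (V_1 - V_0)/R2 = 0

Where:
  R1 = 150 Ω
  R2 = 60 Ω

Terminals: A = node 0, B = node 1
Reduce the network between node 0 (A) and node 1 (B) by series/parallel combination:
  Rp1 = R1 ‖ R2 (parallel, both between nodes 0 and 1) = 1/(1/150 + 1/60) = 42.86 Ω
R_eq = 42.86 Ω

Final answer: 42.86 Ω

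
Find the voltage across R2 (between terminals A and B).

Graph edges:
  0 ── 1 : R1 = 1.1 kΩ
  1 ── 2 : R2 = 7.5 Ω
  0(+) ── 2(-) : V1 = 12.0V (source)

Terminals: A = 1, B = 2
R1 and R2 are in series across V1 (node 0 → node 1 → node 2), and the output A–B is taken across R2, so this is a voltage divider.
Series current: I = V1/(R1 + R2) = 12/(1100 + 7.5) = 12/1108 = 0.01084 A
V_R2 = I × R2 = V1 × R2/(R1 + R2) = 12 × 7.5/1108 = 0.08126 V

Final answer: 0.08126 V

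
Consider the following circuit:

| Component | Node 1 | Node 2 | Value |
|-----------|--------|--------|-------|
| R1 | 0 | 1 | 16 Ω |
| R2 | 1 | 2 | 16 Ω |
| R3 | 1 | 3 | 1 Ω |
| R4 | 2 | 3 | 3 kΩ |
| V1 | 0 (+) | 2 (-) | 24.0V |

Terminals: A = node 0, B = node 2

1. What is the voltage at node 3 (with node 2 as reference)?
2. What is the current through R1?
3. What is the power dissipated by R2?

Nodal analysis, taking node 2 as the 0 V reference.
Source V1 fixes V_0 = 24 V.
KCL at each unknown node (sum of currents leaving = 0; resistances in Ω):
  Node 1: (V_1 - 24)/16 + (V_1 - 0)/16 + (V_1 - V_3)/1 = 0
  Node 3: (V_3 - V_1)/1 + (V_3 - 0)/3000 = 0
Collecting terms (coefficients in siemens):
  1.125·V_1 - 1·V_3 = 1.5
  1·V_3 - 1·V_1 = 0
Determinant D = (1.125)(1) - (-1)(-1) = 0.1254
V_1 = [(1.5)(1) - (-1)(0)]/D = 11.97 V
V_3 = [(1.125)(0) - (1.5)(-1)]/D = 11.96 V
Part 1:
  Read off the nodal solution: V_3 = 11.96 V
Part 2:
  I_R1 = (V_0 - V_1)/R1 = (24 - 11.97)/16 = 0.752 A
  Magnitude: I_R1 = 0.752 A
Part 3:
  I_R2 = (V_1 - V_2)/R2 = (11.97 - 0)/16 = 0.748 A
  P_R2 = I_R2² × R2 = (0.748)² × 16 = 8.952 W

Final answers:
1. V_3 = 11.96 V
2. I_R1 = 0.752 A
3. P_R2 = 8.952 W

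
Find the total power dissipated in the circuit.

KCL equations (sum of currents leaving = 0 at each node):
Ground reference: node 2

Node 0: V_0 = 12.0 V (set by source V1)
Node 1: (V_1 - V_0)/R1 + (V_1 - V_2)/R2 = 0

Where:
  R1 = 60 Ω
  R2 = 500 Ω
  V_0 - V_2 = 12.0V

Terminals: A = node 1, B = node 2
Nodal analysis, taking node 2 as the 0 V reference.
Source V1 fixes V_0 = 12 V.
KCL at each unknown node (sum of currents leaving = 0; resistances in Ω):
  Node 1: (V_1 - 12)/60 + (V_1 - 0)/500 = 0
Collecting terms: 0.01867 × V_1 = 0.2  =>  V_1 = 10.71 V
Power in each resistor, P = (ΔV)²/R:
  P_R1 = (12 - 10.71)²/60 = 0.02755 W
  P_R2 = (10.71 - 0)²/500 = 0.2296 W
P_total = P_R1 + P_R2 = 0.2571 W

Final answer: 0.2571 W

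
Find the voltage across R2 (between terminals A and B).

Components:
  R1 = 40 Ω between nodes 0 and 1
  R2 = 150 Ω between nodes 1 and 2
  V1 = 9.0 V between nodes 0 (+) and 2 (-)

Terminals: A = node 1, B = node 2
R1 and R2 are in series across V1 (node 0 → node 1 → node 2), and the output A–B is taken across R2, so this is a voltage divider.
Series current: I = V1/(R1 + R2) = 9/(40 + 150) = 9/190 = 0.04737 A
V_R2 = I × R2 = V1 × R2/(R1 + R2) = 9 × 150/190 = 7.105 V

Final answer: 7.105 V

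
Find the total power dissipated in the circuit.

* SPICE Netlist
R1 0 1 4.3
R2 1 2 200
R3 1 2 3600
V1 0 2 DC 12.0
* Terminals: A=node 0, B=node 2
Nodal analysis, taking node 2 as the 0 V reference.
Source V1 fixes V_0 = 12 V.
KCL at each unknown node (sum of currents leaving = 0; resistances in Ω):
  Node 1: (V_1 - 12)/4.3 + (V_1 - 0)/200 + (V_1 - 0)/3600 = 0
Collecting terms: 0.2378 × V_1 = 2.791  =>  V_1 = 11.73 V
Power in each resistor, P = (ΔV)²/R:
  P_R1 = (12 - 11.73)²/4.3 = 0.01649 W
  P_R2 = (11.73 - 0)²/200 = 0.6884 W
  P_R3 = (11.73 - 0)²/3600 = 0.03824 W
P_total = P_R1 + P_R2 + P_R3 = 0.7431 W

Final answer: 0.7431 W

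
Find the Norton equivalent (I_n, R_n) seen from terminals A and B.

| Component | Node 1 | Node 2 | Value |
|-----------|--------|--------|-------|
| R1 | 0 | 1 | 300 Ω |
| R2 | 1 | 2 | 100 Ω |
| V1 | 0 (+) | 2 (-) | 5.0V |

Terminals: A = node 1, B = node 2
Find the Thévenin equivalent first; then I_n = V_th/R_th and R_n = R_th.
Step 1 — V_th is the open-circuit voltage V_A - V_B (nothing connected across the terminals).
Nodal analysis, taking node 2 as the 0 V reference.
Source V1 fixes V_0 = 5 V.
KCL at each unknown node (sum of currents leaving = 0; resistances in Ω):
  Node 1: (V_1 - 5)/300 + (V_1 - 0)/100 = 0
Collecting terms: 0.01333 × V_1 = 0.01667  =>  V_1 = 1.25 V
V_th = V_1 - V_2 = 1.25 - 0 = 1.25 V
Step 2 — R_th: zero the source — replace V1 by a short circuit (node 2 merges into node 0) — and find the resistance seen between A (node 1) and B (node 0).
Reduce the network between node 1 (A) and node 0 (B) by series/parallel combination:
  Rp1 = R1 ‖ R2 (parallel, both between nodes 0 and 1) = 1/(1/300 + 1/100) = 75 Ω
R_th = 75 Ω
I_n = V_th/R_th = 1.25/75 = 0.01667 A, and R_n = R_th = 75 Ω

Final answer: I_n = 0.01667 A, R_n = 75 Ω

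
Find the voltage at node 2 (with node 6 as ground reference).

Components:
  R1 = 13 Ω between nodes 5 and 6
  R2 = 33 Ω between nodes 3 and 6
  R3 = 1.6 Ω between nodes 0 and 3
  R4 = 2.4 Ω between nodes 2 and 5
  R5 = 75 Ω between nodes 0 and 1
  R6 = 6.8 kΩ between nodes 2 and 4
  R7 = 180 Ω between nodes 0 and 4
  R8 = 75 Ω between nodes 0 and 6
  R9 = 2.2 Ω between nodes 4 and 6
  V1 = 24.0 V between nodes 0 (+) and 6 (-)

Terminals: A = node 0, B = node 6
Nodal analysis, taking node 6 as the 0 V reference.
Source V1 fixes V_0 = 24 V.
KCL at each unknown node (sum of currents leaving = 0; resistances in Ω):
  Node 1: (V_1 - 24)/75 = 0
  Node 2: (V_2 - V_5)/2.4 + (V_2 - V_4)/6800 = 0
  Node 3: (V_3 - 0)/33 + (V_3 - 24)/1.6 = 0
  Node 4: (V_4 - V_2)/6800 + (V_4 - 24)/180 + (V_4 - 0)/2.2 = 0
  Node 5: (V_5 - 0)/13 + (V_5 - V_2)/2.4 = 0
Collecting terms (coefficients in siemens):
  0.01333·V_1 = 0.32
  0.4168·V_2 - 0.0001471·V_4 - 0.4167·V_5 = 0
  0.6553·V_3 = 15
  0.4602·V_4 - 0.0001471·V_2 = 0.1333
  0.4936·V_5 - 0.4167·V_2 = 0
Solving these 5 simultaneous equations (Gaussian elimination) gives:
  V_1 = 24 V, V_2 = 0.0006546 V, V_3 = 22.89 V, V_4 = 0.2897 V
  V_5 = 0.0005526 V
The requested potential is V_2 = 0.0006546 V.

Final answer: V_2 = 0.0006546 V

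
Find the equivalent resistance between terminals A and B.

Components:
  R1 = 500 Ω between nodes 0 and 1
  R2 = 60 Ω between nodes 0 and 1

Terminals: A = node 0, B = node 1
Reduce the network between node 0 (A) and node 1 (B) by series/parallel combination:
  Rp1 = R1 ‖ R2 (parallel, both between nodes 0 and 1) = 1/(1/500 + 1/60) = 53.57 Ω
R_eq = 53.57 Ω

Final answer: 53.57 Ω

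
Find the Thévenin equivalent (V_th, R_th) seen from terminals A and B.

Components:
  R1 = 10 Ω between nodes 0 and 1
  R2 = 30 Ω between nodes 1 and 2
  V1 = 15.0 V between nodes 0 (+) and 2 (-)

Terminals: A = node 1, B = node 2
Step 1 — V_th is the open-circuit voltage V_A - V_B (nothing connected across the terminals).
Nodal analysis, taking node 2 as the 0 V reference.
Source V1 fixes V_0 = 15 V.
KCL at each unknown node (sum of currents leaving = 0; resistances in Ω):
  Node 1: (V_1 - 15)/10 + (V_1 - 0)/30 = 0
Collecting terms: 0.1333 × V_1 = 1.5  =>  V_1 = 11.25 V
V_th = V_1 - V_2 = 11.25 - 0 = 11.25 V
Step 2 — R_th: zero the source — replace V1 by a short circuit (node 2 merges into node 0) — and find the resistance seen between A (node 1) and B (node 0).
Reduce the network between node 1 (A) and node 0 (B) by series/parallel combination:
  Rp1 = R1 ‖ R2 (parallel, both between nodes 0 and 1) = 1/(1/10 + 1/30) = 7.5 Ω
R_th = 7.5 Ω

Final answer: V_th = 11.25 V, R_th = 7.5 Ω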